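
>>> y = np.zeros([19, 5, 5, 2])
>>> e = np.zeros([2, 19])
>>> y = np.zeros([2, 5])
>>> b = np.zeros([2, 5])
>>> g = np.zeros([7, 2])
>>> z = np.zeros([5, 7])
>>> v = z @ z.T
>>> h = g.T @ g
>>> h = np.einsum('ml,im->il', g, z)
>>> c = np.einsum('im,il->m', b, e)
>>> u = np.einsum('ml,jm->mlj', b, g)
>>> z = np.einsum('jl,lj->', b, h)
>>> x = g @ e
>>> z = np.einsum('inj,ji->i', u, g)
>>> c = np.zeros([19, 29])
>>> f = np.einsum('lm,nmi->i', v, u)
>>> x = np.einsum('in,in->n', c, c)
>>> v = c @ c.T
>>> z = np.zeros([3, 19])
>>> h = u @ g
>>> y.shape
(2, 5)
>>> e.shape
(2, 19)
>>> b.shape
(2, 5)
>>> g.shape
(7, 2)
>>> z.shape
(3, 19)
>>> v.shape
(19, 19)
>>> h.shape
(2, 5, 2)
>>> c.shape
(19, 29)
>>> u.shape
(2, 5, 7)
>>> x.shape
(29,)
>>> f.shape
(7,)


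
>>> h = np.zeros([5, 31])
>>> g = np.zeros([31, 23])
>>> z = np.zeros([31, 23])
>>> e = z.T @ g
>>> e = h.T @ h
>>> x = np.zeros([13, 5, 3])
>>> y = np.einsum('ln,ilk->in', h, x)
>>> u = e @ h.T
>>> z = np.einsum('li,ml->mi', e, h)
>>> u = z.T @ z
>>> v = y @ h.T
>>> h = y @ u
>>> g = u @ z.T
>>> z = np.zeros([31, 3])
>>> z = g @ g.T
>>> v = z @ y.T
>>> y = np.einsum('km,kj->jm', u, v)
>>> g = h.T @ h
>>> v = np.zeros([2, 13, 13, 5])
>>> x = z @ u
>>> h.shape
(13, 31)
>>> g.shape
(31, 31)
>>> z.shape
(31, 31)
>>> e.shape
(31, 31)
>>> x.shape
(31, 31)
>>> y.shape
(13, 31)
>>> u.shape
(31, 31)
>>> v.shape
(2, 13, 13, 5)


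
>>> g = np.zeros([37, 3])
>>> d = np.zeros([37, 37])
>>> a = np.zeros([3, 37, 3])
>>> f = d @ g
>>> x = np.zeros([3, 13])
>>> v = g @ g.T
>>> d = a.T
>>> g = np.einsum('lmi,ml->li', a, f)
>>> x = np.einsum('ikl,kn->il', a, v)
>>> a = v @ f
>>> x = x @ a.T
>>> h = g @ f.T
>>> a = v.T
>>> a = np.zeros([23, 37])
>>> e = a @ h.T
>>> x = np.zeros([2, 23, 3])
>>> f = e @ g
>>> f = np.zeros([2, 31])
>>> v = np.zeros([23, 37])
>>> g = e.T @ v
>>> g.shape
(3, 37)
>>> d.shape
(3, 37, 3)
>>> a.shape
(23, 37)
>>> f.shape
(2, 31)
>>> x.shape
(2, 23, 3)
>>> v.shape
(23, 37)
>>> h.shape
(3, 37)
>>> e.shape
(23, 3)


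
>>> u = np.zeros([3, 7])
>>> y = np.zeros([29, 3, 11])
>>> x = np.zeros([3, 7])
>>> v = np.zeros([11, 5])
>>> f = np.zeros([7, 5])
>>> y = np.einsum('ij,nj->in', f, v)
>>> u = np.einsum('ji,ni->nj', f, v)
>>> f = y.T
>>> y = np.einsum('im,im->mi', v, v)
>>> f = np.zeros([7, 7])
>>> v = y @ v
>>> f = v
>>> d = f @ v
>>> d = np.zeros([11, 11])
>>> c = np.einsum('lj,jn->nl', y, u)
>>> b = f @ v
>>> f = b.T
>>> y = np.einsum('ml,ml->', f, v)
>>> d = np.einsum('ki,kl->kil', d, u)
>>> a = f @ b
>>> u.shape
(11, 7)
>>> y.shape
()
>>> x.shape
(3, 7)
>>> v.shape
(5, 5)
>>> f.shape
(5, 5)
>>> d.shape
(11, 11, 7)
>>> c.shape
(7, 5)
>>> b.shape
(5, 5)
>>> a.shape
(5, 5)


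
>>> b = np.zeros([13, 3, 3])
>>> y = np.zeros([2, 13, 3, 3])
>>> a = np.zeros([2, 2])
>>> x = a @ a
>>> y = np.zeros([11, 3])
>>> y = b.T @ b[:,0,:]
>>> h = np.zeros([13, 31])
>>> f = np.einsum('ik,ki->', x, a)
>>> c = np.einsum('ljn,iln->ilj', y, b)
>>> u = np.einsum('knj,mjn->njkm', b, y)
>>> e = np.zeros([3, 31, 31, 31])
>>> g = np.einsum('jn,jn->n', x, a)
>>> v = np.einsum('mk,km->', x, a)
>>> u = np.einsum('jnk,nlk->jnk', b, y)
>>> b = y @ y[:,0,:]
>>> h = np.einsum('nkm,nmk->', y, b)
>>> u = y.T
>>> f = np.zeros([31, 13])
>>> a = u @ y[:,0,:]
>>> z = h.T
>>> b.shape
(3, 3, 3)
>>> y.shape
(3, 3, 3)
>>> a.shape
(3, 3, 3)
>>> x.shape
(2, 2)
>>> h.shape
()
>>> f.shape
(31, 13)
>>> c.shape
(13, 3, 3)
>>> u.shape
(3, 3, 3)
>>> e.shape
(3, 31, 31, 31)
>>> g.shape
(2,)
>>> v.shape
()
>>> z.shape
()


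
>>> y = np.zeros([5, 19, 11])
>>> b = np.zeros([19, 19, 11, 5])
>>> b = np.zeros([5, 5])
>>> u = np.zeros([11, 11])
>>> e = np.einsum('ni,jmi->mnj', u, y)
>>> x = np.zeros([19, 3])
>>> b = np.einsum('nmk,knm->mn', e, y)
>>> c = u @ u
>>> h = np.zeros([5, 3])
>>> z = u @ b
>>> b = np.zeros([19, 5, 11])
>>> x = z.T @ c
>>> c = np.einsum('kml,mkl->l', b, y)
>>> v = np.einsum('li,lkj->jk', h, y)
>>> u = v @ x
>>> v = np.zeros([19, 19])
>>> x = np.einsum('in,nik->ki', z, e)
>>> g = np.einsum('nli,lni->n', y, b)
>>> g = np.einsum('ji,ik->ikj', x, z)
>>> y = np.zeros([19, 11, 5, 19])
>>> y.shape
(19, 11, 5, 19)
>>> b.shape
(19, 5, 11)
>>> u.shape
(11, 11)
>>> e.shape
(19, 11, 5)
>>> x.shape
(5, 11)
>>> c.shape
(11,)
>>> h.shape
(5, 3)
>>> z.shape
(11, 19)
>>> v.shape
(19, 19)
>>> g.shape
(11, 19, 5)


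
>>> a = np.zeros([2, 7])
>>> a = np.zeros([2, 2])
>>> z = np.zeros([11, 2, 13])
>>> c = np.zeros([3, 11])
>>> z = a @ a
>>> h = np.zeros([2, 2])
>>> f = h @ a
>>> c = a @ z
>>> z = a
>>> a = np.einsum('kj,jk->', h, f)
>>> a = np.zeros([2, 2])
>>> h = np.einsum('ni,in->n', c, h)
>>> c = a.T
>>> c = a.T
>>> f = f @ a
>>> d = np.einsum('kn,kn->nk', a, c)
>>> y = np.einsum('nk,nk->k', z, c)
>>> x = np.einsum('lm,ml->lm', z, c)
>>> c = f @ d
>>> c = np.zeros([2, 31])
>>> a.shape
(2, 2)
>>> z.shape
(2, 2)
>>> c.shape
(2, 31)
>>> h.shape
(2,)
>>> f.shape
(2, 2)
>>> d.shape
(2, 2)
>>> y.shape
(2,)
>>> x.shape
(2, 2)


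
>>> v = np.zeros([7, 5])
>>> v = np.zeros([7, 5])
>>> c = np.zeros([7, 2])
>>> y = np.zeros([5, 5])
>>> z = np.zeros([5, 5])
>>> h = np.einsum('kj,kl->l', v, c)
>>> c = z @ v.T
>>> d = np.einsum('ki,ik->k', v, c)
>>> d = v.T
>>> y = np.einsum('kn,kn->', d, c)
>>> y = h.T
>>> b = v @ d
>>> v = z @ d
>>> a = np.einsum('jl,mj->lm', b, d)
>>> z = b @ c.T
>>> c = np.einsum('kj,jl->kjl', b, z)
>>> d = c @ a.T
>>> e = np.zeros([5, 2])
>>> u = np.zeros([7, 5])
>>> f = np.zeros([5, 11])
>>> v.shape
(5, 7)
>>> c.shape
(7, 7, 5)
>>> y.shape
(2,)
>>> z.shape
(7, 5)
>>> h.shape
(2,)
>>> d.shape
(7, 7, 7)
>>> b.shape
(7, 7)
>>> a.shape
(7, 5)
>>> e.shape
(5, 2)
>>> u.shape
(7, 5)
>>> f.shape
(5, 11)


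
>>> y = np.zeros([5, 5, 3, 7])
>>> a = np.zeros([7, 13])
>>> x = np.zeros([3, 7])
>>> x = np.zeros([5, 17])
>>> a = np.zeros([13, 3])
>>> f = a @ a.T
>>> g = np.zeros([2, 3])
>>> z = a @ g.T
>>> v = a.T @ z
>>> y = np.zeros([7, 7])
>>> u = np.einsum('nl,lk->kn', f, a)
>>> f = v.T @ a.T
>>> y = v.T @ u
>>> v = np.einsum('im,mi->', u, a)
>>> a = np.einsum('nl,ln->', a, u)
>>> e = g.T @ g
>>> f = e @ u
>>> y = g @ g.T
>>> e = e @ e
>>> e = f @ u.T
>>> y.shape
(2, 2)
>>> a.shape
()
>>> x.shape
(5, 17)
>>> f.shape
(3, 13)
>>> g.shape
(2, 3)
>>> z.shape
(13, 2)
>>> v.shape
()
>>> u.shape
(3, 13)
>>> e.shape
(3, 3)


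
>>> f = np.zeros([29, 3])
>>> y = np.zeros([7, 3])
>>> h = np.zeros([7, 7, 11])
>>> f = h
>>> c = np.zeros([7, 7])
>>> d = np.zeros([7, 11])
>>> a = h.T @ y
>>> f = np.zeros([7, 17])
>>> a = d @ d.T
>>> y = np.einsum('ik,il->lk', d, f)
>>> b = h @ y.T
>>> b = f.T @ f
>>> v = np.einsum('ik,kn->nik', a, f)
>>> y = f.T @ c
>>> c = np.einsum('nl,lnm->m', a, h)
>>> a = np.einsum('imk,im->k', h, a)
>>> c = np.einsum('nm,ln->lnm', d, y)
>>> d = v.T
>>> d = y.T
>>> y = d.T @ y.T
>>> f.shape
(7, 17)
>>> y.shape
(17, 17)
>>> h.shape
(7, 7, 11)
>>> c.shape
(17, 7, 11)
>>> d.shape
(7, 17)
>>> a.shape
(11,)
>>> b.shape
(17, 17)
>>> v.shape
(17, 7, 7)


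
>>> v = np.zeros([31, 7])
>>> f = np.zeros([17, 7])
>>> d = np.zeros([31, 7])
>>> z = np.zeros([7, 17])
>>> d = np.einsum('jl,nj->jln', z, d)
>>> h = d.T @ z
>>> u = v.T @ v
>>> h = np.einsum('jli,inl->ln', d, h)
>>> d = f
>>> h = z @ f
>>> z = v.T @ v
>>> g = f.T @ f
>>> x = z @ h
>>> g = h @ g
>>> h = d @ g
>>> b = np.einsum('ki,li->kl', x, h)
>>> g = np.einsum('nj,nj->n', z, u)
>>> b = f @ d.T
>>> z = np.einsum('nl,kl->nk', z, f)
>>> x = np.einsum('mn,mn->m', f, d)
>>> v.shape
(31, 7)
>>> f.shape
(17, 7)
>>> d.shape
(17, 7)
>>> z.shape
(7, 17)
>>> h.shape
(17, 7)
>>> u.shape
(7, 7)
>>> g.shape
(7,)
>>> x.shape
(17,)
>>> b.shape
(17, 17)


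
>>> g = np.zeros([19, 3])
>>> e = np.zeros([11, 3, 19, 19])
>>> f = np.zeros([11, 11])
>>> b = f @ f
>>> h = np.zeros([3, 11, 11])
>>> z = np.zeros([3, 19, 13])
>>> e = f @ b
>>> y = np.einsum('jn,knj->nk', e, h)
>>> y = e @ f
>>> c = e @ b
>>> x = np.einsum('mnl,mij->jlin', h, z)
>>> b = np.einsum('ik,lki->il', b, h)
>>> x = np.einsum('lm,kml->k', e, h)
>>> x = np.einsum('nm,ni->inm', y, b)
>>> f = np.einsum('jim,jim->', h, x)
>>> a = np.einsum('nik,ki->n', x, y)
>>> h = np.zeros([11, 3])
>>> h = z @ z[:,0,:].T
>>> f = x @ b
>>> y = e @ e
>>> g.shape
(19, 3)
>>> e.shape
(11, 11)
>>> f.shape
(3, 11, 3)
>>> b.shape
(11, 3)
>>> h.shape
(3, 19, 3)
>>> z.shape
(3, 19, 13)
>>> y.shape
(11, 11)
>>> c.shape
(11, 11)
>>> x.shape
(3, 11, 11)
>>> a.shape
(3,)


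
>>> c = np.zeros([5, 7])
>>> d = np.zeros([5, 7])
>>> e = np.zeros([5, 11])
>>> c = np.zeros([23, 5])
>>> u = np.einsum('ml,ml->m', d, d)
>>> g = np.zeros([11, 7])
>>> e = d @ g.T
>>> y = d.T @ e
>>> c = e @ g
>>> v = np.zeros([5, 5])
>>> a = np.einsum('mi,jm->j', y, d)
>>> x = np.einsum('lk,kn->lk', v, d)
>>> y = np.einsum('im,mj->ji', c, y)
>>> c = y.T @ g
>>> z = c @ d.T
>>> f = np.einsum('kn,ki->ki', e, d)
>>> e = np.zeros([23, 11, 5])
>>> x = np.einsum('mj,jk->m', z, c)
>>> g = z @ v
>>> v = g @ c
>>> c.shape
(5, 7)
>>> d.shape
(5, 7)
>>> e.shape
(23, 11, 5)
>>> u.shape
(5,)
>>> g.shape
(5, 5)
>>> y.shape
(11, 5)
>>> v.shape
(5, 7)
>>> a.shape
(5,)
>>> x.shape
(5,)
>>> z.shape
(5, 5)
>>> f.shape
(5, 7)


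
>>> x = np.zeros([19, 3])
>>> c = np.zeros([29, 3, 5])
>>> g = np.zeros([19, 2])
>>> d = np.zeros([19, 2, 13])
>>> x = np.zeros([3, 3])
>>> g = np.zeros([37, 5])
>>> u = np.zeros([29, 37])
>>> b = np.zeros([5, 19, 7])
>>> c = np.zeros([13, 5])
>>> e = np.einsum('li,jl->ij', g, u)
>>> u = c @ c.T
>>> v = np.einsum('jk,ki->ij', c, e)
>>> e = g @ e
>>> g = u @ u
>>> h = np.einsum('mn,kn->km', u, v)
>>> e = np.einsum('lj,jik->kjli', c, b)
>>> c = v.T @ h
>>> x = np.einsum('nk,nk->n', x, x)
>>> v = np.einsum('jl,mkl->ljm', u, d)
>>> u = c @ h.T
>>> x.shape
(3,)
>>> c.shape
(13, 13)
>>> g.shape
(13, 13)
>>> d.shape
(19, 2, 13)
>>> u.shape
(13, 29)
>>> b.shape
(5, 19, 7)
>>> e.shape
(7, 5, 13, 19)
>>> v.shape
(13, 13, 19)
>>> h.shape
(29, 13)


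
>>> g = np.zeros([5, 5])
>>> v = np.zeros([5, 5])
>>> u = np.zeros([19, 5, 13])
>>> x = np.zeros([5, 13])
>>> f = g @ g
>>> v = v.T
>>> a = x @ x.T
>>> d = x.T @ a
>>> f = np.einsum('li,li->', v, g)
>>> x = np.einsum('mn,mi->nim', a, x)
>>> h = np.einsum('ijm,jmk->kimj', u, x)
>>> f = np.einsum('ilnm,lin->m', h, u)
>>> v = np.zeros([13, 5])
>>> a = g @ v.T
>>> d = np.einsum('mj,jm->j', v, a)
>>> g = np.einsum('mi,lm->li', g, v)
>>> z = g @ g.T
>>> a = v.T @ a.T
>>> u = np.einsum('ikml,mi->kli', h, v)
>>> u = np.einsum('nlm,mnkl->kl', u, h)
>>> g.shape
(13, 5)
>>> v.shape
(13, 5)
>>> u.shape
(13, 5)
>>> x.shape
(5, 13, 5)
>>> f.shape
(5,)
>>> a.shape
(5, 5)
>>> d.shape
(5,)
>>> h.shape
(5, 19, 13, 5)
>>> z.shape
(13, 13)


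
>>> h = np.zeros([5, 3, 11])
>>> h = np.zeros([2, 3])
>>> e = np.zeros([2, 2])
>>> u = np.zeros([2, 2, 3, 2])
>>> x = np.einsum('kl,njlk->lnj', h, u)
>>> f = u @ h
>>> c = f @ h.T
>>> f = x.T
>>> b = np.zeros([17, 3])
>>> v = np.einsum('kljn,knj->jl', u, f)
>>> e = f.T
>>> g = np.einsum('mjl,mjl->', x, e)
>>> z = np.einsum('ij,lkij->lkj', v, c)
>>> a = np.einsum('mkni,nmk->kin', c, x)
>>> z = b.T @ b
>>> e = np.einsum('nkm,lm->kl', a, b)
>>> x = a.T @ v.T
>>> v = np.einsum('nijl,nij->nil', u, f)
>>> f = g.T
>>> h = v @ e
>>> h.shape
(2, 2, 17)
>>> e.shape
(2, 17)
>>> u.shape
(2, 2, 3, 2)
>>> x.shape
(3, 2, 3)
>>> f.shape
()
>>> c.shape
(2, 2, 3, 2)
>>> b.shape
(17, 3)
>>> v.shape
(2, 2, 2)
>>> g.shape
()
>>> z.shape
(3, 3)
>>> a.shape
(2, 2, 3)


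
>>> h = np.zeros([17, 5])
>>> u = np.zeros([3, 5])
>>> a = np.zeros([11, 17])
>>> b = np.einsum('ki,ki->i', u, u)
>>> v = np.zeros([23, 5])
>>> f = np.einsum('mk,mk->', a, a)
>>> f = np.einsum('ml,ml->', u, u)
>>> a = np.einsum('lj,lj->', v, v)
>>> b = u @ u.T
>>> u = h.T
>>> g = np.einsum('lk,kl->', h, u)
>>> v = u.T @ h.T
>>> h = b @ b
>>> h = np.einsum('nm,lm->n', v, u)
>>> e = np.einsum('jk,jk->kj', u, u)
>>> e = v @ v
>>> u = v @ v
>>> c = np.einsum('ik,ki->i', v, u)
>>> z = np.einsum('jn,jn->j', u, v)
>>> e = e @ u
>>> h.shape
(17,)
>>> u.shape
(17, 17)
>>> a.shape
()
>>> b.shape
(3, 3)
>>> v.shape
(17, 17)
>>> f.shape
()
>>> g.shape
()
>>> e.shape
(17, 17)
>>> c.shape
(17,)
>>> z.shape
(17,)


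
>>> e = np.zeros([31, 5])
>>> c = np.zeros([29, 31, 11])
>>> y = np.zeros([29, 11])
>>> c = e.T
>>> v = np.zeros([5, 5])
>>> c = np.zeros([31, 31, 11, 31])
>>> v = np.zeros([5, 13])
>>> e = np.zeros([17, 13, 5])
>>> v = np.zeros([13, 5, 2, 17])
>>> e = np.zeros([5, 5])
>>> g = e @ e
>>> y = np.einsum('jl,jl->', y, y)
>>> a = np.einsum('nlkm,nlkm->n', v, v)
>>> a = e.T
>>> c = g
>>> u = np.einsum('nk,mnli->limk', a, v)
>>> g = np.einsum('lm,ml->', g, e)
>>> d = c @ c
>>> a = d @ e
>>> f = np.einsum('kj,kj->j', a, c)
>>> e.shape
(5, 5)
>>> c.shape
(5, 5)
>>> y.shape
()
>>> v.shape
(13, 5, 2, 17)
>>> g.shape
()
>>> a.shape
(5, 5)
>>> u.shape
(2, 17, 13, 5)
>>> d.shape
(5, 5)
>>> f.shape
(5,)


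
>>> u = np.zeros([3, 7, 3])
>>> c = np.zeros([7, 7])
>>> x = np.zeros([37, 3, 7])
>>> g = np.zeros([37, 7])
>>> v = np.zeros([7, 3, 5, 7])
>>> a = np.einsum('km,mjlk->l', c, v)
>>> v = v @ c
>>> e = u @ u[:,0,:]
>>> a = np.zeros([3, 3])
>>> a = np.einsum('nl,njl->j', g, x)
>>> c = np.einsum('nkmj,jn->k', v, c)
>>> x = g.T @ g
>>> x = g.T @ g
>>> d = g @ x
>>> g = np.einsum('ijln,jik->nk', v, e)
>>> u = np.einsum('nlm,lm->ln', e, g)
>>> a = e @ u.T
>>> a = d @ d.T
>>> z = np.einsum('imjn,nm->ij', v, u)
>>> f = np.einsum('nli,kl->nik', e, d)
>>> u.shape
(7, 3)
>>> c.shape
(3,)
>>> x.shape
(7, 7)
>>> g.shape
(7, 3)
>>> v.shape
(7, 3, 5, 7)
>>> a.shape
(37, 37)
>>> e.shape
(3, 7, 3)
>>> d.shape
(37, 7)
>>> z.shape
(7, 5)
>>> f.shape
(3, 3, 37)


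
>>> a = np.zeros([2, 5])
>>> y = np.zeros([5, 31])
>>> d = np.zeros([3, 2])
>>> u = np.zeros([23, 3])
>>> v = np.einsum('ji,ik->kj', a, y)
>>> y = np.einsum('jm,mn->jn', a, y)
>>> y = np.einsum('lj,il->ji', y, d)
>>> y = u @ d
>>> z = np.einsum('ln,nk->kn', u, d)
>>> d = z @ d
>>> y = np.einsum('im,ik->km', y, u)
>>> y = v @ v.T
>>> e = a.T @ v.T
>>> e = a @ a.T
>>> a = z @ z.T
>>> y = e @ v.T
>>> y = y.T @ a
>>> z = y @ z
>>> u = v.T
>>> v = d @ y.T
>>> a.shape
(2, 2)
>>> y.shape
(31, 2)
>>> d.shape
(2, 2)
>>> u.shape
(2, 31)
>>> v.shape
(2, 31)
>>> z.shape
(31, 3)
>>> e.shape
(2, 2)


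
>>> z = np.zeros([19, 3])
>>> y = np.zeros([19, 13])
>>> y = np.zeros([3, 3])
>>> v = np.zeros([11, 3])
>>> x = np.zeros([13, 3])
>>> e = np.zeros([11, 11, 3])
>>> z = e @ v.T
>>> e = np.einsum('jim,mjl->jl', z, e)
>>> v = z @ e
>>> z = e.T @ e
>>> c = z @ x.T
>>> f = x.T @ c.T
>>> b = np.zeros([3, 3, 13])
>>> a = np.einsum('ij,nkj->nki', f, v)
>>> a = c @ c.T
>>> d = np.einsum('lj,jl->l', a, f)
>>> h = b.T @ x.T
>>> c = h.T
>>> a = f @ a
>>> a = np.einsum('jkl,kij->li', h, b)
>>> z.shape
(3, 3)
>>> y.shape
(3, 3)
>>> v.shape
(11, 11, 3)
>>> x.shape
(13, 3)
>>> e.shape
(11, 3)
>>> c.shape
(13, 3, 13)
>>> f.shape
(3, 3)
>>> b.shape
(3, 3, 13)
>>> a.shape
(13, 3)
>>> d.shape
(3,)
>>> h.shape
(13, 3, 13)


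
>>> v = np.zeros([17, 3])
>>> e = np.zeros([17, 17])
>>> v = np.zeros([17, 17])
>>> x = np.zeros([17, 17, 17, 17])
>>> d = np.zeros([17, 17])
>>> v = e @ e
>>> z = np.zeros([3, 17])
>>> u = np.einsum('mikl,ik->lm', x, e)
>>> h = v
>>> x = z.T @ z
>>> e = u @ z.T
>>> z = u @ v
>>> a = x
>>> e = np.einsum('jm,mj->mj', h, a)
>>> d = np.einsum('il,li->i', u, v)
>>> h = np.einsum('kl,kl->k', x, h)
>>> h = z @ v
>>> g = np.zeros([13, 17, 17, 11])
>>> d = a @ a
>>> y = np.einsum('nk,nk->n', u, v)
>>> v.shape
(17, 17)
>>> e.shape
(17, 17)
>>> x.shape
(17, 17)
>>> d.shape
(17, 17)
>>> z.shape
(17, 17)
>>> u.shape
(17, 17)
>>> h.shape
(17, 17)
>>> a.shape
(17, 17)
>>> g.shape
(13, 17, 17, 11)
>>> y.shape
(17,)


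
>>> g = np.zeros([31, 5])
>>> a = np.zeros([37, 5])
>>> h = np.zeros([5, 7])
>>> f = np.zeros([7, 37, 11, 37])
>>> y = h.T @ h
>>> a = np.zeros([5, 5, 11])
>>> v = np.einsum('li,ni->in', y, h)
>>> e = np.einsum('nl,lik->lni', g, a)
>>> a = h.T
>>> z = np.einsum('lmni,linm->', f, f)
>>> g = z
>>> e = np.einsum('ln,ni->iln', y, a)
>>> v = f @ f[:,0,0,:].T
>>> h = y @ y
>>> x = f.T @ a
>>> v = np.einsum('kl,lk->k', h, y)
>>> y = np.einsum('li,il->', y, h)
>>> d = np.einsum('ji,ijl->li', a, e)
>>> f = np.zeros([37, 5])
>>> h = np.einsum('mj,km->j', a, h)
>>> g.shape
()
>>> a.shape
(7, 5)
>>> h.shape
(5,)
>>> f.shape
(37, 5)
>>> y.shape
()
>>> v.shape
(7,)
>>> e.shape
(5, 7, 7)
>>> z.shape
()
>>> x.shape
(37, 11, 37, 5)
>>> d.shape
(7, 5)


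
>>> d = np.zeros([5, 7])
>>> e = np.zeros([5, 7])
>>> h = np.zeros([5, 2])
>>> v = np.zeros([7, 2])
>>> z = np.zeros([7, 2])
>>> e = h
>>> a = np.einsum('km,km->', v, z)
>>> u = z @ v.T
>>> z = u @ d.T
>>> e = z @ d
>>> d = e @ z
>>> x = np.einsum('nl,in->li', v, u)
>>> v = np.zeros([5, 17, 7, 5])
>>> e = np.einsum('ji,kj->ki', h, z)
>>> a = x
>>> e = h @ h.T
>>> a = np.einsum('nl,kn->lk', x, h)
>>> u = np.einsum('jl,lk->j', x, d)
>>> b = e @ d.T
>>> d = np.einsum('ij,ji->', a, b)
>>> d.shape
()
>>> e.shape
(5, 5)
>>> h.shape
(5, 2)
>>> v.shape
(5, 17, 7, 5)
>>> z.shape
(7, 5)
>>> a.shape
(7, 5)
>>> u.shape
(2,)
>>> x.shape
(2, 7)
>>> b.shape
(5, 7)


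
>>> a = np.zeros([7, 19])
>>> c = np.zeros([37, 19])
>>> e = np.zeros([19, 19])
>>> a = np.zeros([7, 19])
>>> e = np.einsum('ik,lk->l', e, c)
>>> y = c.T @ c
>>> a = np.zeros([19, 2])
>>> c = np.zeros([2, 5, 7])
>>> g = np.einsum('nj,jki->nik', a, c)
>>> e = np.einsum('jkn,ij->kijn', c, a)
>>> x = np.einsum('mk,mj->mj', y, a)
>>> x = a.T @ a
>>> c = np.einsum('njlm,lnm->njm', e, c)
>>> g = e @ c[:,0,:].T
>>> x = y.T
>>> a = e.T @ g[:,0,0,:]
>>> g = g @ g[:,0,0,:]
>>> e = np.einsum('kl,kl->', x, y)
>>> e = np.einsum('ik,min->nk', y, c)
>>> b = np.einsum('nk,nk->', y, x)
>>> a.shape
(7, 2, 19, 5)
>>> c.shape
(5, 19, 7)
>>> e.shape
(7, 19)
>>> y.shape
(19, 19)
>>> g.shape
(5, 19, 2, 5)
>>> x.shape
(19, 19)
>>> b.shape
()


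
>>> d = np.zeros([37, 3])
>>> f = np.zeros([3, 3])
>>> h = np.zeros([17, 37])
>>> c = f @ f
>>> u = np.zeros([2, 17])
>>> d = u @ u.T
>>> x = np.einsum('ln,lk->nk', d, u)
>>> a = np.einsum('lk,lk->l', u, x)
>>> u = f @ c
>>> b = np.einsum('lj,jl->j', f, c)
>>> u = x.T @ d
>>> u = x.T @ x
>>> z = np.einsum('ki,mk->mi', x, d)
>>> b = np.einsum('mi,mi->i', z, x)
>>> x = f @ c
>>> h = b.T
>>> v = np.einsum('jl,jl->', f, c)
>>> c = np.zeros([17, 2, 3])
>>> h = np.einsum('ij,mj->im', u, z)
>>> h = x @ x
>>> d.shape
(2, 2)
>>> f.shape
(3, 3)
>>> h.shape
(3, 3)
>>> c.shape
(17, 2, 3)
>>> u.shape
(17, 17)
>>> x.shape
(3, 3)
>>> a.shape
(2,)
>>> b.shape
(17,)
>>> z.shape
(2, 17)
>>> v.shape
()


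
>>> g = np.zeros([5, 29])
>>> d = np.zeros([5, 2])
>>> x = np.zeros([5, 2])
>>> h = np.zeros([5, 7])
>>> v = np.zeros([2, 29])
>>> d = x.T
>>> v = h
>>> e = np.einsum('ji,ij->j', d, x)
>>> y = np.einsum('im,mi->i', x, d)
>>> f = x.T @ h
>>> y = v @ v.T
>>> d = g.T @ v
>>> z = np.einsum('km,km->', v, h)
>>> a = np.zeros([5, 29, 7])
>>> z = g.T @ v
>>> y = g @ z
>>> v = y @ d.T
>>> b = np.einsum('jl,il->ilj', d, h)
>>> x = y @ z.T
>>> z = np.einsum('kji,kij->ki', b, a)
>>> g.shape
(5, 29)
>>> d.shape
(29, 7)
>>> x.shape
(5, 29)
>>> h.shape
(5, 7)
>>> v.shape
(5, 29)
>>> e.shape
(2,)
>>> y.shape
(5, 7)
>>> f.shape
(2, 7)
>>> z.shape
(5, 29)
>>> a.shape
(5, 29, 7)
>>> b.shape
(5, 7, 29)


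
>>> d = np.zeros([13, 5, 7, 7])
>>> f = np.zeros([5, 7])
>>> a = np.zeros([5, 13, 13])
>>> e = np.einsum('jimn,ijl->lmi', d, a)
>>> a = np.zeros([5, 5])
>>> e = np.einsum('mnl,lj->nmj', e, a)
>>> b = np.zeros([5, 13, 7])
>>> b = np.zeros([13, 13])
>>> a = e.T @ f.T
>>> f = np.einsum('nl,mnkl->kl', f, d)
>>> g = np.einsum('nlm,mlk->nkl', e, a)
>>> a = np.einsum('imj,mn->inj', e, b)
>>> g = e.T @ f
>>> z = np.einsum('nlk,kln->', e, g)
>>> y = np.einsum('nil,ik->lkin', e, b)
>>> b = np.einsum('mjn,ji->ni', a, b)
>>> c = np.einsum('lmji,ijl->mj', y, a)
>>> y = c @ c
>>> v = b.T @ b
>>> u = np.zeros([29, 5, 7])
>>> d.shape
(13, 5, 7, 7)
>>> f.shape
(7, 7)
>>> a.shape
(7, 13, 5)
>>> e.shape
(7, 13, 5)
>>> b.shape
(5, 13)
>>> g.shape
(5, 13, 7)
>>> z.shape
()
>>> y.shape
(13, 13)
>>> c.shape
(13, 13)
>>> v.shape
(13, 13)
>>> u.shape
(29, 5, 7)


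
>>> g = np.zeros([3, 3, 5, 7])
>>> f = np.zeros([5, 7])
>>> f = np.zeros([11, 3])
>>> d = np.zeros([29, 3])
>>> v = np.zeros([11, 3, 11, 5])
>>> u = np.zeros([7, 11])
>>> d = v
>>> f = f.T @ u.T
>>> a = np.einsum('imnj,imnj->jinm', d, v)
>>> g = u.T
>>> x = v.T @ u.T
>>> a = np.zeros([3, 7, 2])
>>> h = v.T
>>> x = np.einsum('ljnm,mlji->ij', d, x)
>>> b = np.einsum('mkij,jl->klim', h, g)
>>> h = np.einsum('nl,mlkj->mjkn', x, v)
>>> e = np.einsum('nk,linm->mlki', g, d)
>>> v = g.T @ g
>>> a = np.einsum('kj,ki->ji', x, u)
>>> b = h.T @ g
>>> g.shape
(11, 7)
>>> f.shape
(3, 7)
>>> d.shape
(11, 3, 11, 5)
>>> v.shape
(7, 7)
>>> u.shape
(7, 11)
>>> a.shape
(3, 11)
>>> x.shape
(7, 3)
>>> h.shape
(11, 5, 11, 7)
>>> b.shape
(7, 11, 5, 7)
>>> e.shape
(5, 11, 7, 3)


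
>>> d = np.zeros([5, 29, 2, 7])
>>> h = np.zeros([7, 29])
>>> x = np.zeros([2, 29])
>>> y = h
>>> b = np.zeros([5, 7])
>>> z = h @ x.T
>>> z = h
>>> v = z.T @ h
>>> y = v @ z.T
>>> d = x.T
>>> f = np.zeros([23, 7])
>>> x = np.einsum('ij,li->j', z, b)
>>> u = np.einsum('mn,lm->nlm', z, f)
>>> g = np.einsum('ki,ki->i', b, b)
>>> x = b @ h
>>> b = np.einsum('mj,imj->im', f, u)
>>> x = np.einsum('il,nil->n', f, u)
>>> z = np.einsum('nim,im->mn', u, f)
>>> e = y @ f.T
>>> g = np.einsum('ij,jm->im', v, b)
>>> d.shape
(29, 2)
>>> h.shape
(7, 29)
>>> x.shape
(29,)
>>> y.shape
(29, 7)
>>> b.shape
(29, 23)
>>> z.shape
(7, 29)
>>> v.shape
(29, 29)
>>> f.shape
(23, 7)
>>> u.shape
(29, 23, 7)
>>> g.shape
(29, 23)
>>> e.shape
(29, 23)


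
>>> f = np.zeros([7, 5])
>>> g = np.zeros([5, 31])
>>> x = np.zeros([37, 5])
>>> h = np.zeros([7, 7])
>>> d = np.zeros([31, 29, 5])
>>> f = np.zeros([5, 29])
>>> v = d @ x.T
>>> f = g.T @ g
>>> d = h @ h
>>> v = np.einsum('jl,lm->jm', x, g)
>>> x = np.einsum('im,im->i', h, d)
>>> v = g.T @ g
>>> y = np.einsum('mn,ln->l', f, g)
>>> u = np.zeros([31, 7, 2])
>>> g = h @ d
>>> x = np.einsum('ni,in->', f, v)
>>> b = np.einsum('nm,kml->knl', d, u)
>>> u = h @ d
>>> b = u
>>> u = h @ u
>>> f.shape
(31, 31)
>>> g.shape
(7, 7)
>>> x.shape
()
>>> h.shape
(7, 7)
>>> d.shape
(7, 7)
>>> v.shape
(31, 31)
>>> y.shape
(5,)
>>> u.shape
(7, 7)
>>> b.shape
(7, 7)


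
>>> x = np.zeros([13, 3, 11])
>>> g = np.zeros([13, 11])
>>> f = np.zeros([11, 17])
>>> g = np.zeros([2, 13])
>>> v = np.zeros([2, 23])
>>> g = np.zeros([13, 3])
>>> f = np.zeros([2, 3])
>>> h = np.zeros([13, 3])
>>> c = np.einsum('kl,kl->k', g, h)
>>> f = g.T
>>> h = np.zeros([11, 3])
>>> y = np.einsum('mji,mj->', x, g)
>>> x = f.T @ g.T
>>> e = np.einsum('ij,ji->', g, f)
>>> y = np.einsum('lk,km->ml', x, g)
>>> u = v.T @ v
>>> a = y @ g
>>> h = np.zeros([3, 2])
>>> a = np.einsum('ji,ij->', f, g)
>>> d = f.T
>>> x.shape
(13, 13)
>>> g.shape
(13, 3)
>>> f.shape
(3, 13)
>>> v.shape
(2, 23)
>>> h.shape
(3, 2)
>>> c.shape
(13,)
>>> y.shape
(3, 13)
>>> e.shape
()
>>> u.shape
(23, 23)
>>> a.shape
()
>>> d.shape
(13, 3)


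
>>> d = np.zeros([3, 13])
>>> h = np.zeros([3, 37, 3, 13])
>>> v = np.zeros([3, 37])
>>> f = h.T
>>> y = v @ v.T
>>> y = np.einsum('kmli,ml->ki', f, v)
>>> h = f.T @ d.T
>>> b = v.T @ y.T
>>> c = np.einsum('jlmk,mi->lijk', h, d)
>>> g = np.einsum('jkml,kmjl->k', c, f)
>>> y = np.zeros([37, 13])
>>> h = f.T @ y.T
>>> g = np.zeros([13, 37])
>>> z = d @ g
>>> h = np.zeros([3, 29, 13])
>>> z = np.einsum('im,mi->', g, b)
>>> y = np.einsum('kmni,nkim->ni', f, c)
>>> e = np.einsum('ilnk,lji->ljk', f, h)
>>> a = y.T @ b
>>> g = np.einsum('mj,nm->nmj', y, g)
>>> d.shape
(3, 13)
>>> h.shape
(3, 29, 13)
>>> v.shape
(3, 37)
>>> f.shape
(13, 3, 37, 3)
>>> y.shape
(37, 3)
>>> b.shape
(37, 13)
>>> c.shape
(37, 13, 3, 3)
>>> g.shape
(13, 37, 3)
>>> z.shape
()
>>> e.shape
(3, 29, 3)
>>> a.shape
(3, 13)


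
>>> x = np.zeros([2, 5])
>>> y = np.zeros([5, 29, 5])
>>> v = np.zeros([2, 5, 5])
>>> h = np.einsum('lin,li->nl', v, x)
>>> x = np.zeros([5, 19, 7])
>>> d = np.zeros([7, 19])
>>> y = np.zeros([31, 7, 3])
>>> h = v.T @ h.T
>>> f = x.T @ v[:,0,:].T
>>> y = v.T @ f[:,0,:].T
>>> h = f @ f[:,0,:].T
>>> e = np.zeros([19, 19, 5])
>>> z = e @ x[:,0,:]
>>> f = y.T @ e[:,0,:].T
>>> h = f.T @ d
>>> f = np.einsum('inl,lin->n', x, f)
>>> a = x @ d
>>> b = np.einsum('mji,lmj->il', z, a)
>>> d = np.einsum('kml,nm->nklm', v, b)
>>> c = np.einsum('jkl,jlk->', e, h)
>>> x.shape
(5, 19, 7)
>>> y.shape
(5, 5, 7)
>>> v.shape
(2, 5, 5)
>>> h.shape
(19, 5, 19)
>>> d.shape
(7, 2, 5, 5)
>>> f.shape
(19,)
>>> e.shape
(19, 19, 5)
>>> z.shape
(19, 19, 7)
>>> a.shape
(5, 19, 19)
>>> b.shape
(7, 5)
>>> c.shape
()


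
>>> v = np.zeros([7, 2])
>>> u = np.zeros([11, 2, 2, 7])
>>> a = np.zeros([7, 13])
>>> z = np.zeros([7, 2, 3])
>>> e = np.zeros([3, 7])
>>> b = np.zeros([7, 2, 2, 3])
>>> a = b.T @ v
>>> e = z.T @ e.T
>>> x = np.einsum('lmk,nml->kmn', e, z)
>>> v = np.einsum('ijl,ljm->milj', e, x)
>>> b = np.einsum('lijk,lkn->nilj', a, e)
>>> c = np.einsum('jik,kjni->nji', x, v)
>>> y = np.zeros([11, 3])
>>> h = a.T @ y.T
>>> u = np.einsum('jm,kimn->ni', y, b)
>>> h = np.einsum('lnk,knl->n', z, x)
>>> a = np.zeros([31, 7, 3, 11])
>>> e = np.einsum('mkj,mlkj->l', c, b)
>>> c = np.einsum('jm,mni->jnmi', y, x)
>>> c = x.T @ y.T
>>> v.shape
(7, 3, 3, 2)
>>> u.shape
(2, 2)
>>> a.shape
(31, 7, 3, 11)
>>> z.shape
(7, 2, 3)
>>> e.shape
(2,)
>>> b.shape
(3, 2, 3, 2)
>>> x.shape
(3, 2, 7)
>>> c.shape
(7, 2, 11)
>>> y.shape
(11, 3)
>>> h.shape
(2,)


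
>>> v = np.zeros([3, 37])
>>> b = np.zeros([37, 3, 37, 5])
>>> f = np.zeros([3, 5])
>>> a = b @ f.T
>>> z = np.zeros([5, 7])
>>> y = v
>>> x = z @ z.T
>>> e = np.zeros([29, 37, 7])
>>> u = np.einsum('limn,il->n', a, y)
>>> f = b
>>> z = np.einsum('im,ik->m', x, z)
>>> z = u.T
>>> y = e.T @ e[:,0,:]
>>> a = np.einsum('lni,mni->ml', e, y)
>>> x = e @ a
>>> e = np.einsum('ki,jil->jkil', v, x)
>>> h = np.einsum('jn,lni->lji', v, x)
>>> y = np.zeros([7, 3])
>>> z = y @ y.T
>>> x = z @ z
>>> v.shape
(3, 37)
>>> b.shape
(37, 3, 37, 5)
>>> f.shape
(37, 3, 37, 5)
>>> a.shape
(7, 29)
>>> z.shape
(7, 7)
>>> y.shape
(7, 3)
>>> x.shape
(7, 7)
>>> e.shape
(29, 3, 37, 29)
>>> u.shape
(3,)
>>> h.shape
(29, 3, 29)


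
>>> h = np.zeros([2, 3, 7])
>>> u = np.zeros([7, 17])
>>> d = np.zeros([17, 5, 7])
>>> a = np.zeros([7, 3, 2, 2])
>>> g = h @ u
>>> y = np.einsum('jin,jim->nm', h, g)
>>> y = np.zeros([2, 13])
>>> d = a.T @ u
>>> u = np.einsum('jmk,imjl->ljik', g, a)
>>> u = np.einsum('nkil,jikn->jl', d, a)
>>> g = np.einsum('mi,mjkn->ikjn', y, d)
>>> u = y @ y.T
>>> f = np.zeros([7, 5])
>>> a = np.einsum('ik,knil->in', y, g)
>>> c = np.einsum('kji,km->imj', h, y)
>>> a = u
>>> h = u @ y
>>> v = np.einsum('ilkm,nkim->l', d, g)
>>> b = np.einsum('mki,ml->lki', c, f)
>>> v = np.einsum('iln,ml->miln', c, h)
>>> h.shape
(2, 13)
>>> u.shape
(2, 2)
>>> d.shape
(2, 2, 3, 17)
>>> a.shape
(2, 2)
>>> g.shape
(13, 3, 2, 17)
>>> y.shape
(2, 13)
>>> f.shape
(7, 5)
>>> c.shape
(7, 13, 3)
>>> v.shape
(2, 7, 13, 3)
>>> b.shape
(5, 13, 3)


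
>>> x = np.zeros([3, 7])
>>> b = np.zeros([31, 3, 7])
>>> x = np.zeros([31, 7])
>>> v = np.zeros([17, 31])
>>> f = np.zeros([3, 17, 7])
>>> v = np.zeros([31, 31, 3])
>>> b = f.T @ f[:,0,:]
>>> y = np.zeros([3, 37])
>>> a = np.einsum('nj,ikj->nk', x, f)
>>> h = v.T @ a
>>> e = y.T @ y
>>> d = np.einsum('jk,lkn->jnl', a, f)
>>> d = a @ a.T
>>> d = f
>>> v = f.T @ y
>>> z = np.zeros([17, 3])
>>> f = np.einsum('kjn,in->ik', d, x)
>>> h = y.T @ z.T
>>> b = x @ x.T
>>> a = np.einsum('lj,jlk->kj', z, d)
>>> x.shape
(31, 7)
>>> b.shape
(31, 31)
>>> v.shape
(7, 17, 37)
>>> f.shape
(31, 3)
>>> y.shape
(3, 37)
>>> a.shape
(7, 3)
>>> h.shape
(37, 17)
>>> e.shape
(37, 37)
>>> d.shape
(3, 17, 7)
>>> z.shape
(17, 3)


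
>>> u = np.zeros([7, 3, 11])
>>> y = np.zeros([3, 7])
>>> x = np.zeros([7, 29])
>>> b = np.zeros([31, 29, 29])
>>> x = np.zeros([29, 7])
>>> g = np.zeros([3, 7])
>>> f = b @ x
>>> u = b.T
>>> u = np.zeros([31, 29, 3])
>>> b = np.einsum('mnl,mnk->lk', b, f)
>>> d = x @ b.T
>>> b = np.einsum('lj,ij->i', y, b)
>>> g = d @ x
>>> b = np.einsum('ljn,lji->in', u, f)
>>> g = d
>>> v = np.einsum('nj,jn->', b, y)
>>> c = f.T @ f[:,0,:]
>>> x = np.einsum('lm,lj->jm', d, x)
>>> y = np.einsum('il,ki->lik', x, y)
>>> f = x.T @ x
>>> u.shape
(31, 29, 3)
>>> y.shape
(29, 7, 3)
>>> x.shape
(7, 29)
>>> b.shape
(7, 3)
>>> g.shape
(29, 29)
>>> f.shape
(29, 29)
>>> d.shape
(29, 29)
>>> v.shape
()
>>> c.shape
(7, 29, 7)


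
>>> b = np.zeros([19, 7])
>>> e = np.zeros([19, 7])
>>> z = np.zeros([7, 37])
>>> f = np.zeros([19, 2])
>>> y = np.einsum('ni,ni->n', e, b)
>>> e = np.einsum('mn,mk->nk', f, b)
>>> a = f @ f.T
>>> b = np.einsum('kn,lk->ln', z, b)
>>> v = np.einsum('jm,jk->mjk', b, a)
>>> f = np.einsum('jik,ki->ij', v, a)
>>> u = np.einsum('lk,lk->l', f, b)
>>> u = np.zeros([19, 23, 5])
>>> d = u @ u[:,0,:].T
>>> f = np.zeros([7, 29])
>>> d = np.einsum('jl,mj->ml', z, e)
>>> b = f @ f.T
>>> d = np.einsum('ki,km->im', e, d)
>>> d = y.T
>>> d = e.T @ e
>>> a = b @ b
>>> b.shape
(7, 7)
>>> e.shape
(2, 7)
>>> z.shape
(7, 37)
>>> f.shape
(7, 29)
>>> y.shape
(19,)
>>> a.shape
(7, 7)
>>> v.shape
(37, 19, 19)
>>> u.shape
(19, 23, 5)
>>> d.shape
(7, 7)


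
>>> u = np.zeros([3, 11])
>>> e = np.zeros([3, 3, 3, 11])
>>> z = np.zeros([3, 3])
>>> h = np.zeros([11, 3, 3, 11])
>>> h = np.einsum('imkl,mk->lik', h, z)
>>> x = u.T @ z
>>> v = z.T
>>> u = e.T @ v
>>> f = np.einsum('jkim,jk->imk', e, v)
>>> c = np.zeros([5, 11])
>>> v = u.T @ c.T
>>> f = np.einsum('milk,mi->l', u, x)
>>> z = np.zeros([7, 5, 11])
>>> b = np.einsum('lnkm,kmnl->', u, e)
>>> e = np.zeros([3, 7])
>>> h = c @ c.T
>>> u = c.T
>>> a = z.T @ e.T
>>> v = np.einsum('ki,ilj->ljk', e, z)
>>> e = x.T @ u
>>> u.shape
(11, 5)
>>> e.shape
(3, 5)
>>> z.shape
(7, 5, 11)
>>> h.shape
(5, 5)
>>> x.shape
(11, 3)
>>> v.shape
(5, 11, 3)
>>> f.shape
(3,)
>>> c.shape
(5, 11)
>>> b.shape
()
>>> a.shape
(11, 5, 3)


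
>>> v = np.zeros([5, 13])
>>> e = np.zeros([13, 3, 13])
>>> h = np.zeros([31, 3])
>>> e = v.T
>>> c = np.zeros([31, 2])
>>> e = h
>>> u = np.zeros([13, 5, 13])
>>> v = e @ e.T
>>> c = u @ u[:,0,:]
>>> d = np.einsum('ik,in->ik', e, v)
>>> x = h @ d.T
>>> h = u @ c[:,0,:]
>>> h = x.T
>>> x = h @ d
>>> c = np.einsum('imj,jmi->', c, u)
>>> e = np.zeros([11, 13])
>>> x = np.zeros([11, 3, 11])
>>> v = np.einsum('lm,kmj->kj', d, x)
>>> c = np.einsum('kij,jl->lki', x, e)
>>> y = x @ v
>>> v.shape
(11, 11)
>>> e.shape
(11, 13)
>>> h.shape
(31, 31)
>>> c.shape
(13, 11, 3)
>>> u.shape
(13, 5, 13)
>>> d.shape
(31, 3)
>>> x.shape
(11, 3, 11)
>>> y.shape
(11, 3, 11)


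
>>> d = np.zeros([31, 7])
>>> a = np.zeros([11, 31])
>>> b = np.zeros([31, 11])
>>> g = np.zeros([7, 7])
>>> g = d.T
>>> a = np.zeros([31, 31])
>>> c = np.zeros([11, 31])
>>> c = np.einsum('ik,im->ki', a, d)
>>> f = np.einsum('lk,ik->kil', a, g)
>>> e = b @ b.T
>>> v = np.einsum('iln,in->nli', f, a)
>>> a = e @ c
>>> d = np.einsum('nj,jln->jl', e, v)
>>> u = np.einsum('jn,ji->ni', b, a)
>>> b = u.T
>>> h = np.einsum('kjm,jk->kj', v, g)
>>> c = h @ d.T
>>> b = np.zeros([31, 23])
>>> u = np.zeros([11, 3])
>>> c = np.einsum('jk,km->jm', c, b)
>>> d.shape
(31, 7)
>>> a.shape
(31, 31)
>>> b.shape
(31, 23)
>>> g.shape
(7, 31)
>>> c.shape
(31, 23)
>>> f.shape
(31, 7, 31)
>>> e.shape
(31, 31)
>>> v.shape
(31, 7, 31)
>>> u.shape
(11, 3)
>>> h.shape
(31, 7)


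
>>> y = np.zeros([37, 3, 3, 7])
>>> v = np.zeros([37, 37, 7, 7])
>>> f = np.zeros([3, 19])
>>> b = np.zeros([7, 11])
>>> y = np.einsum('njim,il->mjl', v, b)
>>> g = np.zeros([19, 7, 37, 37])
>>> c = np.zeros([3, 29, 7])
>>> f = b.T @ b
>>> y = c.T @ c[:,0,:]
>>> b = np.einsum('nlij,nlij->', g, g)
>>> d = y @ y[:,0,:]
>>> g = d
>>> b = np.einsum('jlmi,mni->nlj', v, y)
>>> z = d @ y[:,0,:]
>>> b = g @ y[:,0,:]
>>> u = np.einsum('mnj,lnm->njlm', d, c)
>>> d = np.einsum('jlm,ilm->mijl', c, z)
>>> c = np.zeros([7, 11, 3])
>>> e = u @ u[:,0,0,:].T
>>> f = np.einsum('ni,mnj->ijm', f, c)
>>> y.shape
(7, 29, 7)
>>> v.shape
(37, 37, 7, 7)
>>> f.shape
(11, 3, 7)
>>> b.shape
(7, 29, 7)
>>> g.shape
(7, 29, 7)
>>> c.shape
(7, 11, 3)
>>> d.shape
(7, 7, 3, 29)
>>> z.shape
(7, 29, 7)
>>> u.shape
(29, 7, 3, 7)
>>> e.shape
(29, 7, 3, 29)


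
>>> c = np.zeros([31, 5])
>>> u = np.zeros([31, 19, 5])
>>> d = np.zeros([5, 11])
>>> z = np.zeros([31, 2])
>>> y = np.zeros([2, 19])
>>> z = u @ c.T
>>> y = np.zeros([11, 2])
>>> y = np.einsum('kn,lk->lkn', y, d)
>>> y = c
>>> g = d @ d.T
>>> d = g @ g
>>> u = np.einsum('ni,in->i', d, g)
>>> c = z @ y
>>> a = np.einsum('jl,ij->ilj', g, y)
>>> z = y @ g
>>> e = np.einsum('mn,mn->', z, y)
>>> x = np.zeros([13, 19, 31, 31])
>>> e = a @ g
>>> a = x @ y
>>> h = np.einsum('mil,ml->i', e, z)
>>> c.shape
(31, 19, 5)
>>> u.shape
(5,)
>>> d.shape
(5, 5)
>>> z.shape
(31, 5)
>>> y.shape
(31, 5)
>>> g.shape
(5, 5)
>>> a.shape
(13, 19, 31, 5)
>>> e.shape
(31, 5, 5)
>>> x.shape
(13, 19, 31, 31)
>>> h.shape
(5,)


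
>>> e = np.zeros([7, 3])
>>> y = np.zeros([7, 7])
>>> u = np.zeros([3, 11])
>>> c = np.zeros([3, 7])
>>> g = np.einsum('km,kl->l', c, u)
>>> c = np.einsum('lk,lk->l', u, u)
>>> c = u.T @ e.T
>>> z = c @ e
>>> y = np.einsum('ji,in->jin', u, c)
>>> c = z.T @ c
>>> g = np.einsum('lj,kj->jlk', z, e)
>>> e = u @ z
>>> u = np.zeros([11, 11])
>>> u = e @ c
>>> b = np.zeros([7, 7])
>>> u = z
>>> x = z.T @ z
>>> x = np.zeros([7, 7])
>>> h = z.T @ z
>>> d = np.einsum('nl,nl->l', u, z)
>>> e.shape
(3, 3)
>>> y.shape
(3, 11, 7)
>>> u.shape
(11, 3)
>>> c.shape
(3, 7)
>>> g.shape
(3, 11, 7)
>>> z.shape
(11, 3)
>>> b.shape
(7, 7)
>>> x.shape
(7, 7)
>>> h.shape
(3, 3)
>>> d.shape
(3,)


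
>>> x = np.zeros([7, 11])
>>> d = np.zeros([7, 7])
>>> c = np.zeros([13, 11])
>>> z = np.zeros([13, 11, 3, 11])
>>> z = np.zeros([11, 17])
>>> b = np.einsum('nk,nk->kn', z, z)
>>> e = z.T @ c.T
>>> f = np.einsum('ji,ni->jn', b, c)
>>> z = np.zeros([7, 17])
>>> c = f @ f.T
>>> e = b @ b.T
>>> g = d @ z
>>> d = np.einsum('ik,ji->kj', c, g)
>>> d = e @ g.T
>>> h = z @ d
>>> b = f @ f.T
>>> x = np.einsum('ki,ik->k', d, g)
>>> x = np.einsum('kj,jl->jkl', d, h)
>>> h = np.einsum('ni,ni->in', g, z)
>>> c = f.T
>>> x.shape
(7, 17, 7)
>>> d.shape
(17, 7)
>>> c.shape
(13, 17)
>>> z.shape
(7, 17)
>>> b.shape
(17, 17)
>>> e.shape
(17, 17)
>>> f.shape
(17, 13)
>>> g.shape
(7, 17)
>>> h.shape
(17, 7)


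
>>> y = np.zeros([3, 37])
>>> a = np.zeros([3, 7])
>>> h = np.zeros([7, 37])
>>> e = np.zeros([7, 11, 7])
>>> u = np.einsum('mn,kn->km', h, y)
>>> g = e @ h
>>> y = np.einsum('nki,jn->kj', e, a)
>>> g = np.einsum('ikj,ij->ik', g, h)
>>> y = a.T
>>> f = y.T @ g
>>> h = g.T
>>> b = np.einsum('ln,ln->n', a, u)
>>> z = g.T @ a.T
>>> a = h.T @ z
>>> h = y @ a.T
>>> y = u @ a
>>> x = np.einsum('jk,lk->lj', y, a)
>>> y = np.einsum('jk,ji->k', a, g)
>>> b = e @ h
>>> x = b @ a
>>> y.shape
(3,)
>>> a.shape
(7, 3)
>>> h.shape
(7, 7)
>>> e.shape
(7, 11, 7)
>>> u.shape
(3, 7)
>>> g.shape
(7, 11)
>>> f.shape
(3, 11)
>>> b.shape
(7, 11, 7)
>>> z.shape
(11, 3)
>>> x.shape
(7, 11, 3)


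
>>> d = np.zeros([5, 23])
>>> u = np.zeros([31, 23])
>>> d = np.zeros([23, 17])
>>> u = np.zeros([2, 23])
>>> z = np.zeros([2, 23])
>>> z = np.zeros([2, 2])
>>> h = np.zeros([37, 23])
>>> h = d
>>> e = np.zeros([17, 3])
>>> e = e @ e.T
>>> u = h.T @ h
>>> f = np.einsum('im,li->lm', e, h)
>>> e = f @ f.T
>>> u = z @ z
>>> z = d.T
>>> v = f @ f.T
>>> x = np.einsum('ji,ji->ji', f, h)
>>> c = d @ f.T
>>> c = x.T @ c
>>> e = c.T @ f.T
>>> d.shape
(23, 17)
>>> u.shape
(2, 2)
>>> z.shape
(17, 23)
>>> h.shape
(23, 17)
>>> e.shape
(23, 23)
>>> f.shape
(23, 17)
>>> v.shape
(23, 23)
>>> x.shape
(23, 17)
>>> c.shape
(17, 23)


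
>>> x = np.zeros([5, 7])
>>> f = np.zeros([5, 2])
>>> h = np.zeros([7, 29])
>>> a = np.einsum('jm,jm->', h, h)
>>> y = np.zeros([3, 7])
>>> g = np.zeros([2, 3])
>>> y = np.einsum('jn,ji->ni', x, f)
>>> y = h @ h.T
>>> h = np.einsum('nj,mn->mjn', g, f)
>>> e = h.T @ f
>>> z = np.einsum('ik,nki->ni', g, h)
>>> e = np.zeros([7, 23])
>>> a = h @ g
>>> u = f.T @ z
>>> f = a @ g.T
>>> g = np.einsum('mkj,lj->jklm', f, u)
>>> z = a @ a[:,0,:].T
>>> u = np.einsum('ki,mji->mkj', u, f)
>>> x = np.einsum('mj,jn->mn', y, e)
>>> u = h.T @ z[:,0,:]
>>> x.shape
(7, 23)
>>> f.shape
(5, 3, 2)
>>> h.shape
(5, 3, 2)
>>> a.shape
(5, 3, 3)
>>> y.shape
(7, 7)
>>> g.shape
(2, 3, 2, 5)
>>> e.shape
(7, 23)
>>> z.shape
(5, 3, 5)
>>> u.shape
(2, 3, 5)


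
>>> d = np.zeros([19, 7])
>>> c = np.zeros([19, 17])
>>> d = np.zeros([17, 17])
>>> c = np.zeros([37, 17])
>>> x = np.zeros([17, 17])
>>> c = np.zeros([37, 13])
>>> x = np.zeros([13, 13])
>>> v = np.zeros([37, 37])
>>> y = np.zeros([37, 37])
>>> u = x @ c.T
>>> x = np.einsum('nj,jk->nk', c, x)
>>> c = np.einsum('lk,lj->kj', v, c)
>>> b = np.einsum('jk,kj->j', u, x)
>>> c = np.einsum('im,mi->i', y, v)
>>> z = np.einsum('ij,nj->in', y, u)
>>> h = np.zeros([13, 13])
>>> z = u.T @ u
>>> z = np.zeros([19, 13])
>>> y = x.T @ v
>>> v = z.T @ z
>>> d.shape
(17, 17)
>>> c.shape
(37,)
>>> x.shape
(37, 13)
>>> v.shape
(13, 13)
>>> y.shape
(13, 37)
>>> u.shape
(13, 37)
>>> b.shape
(13,)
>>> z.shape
(19, 13)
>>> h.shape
(13, 13)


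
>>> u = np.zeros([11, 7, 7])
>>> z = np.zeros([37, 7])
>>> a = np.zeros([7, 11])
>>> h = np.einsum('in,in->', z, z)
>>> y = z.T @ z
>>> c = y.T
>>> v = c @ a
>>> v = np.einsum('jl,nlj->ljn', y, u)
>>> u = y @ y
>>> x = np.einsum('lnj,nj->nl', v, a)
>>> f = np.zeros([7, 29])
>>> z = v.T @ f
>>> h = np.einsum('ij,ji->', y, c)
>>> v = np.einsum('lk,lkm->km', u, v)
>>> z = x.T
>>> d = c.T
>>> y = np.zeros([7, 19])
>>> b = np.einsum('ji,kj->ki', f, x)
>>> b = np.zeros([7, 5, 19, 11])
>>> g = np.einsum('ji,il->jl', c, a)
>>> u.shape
(7, 7)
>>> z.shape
(7, 7)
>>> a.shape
(7, 11)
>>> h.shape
()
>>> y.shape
(7, 19)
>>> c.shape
(7, 7)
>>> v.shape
(7, 11)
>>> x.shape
(7, 7)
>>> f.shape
(7, 29)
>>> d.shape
(7, 7)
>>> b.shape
(7, 5, 19, 11)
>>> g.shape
(7, 11)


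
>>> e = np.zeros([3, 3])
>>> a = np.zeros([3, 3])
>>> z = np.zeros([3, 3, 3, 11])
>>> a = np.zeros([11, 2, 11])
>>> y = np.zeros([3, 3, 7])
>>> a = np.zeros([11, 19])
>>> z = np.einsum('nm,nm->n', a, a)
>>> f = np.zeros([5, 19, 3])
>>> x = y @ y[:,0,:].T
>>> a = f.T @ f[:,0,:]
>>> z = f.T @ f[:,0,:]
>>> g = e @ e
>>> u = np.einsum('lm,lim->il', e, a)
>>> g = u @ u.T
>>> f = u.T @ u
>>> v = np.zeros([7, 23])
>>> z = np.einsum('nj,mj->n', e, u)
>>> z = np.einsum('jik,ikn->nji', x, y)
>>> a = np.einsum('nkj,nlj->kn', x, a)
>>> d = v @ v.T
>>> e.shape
(3, 3)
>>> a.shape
(3, 3)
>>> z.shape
(7, 3, 3)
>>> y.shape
(3, 3, 7)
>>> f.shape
(3, 3)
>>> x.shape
(3, 3, 3)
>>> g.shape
(19, 19)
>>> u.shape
(19, 3)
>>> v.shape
(7, 23)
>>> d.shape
(7, 7)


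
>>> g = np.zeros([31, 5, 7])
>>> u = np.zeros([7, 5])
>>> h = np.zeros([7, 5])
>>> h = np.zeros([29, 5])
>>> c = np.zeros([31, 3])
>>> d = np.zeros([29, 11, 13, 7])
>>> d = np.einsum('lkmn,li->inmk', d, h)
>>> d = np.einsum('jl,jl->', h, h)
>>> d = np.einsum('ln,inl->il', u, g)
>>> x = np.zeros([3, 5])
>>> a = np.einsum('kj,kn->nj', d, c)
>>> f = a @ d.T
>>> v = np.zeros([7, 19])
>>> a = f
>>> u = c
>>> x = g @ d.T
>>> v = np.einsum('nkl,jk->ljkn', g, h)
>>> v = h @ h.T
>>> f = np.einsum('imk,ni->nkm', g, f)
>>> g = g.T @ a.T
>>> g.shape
(7, 5, 3)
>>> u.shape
(31, 3)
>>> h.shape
(29, 5)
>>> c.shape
(31, 3)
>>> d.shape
(31, 7)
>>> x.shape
(31, 5, 31)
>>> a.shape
(3, 31)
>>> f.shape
(3, 7, 5)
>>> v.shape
(29, 29)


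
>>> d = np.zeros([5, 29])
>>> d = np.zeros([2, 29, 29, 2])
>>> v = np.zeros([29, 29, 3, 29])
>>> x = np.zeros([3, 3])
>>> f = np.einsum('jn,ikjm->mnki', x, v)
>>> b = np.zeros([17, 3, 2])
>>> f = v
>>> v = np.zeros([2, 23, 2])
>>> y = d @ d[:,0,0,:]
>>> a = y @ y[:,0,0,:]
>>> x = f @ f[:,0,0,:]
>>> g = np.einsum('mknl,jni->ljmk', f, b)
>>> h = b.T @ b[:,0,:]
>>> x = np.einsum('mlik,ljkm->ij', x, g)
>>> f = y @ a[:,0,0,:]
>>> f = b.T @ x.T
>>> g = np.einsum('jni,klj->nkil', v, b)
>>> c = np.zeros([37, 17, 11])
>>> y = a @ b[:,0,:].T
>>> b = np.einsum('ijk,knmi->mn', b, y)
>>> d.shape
(2, 29, 29, 2)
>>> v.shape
(2, 23, 2)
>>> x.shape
(3, 17)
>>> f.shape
(2, 3, 3)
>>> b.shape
(29, 29)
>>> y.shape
(2, 29, 29, 17)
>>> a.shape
(2, 29, 29, 2)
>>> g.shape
(23, 17, 2, 3)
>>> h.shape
(2, 3, 2)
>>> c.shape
(37, 17, 11)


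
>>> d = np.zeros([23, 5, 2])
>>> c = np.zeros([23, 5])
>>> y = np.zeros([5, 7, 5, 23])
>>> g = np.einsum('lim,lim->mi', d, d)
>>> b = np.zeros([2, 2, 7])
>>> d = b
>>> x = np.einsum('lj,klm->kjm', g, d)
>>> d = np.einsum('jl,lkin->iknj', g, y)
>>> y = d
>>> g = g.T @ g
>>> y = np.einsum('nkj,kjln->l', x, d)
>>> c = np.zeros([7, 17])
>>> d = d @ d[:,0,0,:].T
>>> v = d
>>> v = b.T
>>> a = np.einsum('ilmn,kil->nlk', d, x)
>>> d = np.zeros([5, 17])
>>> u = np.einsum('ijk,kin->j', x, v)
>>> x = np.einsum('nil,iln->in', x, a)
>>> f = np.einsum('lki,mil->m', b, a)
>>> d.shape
(5, 17)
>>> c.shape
(7, 17)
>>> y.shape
(23,)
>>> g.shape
(5, 5)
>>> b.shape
(2, 2, 7)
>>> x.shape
(5, 2)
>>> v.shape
(7, 2, 2)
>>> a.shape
(5, 7, 2)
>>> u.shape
(5,)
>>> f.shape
(5,)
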